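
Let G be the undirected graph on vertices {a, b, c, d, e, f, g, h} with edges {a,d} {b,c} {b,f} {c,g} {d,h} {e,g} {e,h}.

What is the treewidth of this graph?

1

A width-1 tree decomposition is:
Bags: B1 = {a, d}  B2 = {d, h}  B3 = {e, h}  B4 = {e, g}  B5 = {c, g}  B6 = {b, c}  B7 = {b, f}
Tree: B1–B2, B2–B3, B3–B4, B4–B5, B5–B6, B6–B7
Every bag has size at most 2, so the width is 2 − 1 = 1 and tw(G) ≤ 1. Since G has at least one edge (e.g. a–d), it is not an edgeless graph, so tw(G) ≥ 1. The upper and lower bounds meet at 1, so that is the treewidth.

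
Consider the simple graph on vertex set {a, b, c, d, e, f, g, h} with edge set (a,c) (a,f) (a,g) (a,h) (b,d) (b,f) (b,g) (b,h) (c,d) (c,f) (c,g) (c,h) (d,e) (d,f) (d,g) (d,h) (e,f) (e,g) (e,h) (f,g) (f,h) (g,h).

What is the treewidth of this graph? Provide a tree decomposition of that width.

Treewidth 4.
Bags: B1 = {c, d, f, g, h}  B2 = {b, d, f, g, h}  B3 = {a, c, f, g, h}  B4 = {d, e, f, g, h}
Tree: B1–B2, B1–B3, B2–B4

Each bag holds 5 vertices, so the decomposition has width 4, which upper-bounds the treewidth. Conversely, {d, e, f, g, h} is a clique of size 5, and the vertices of any clique must share a bag in every tree decomposition; so some bag has ≥ 5 vertices and tw(G) ≥ 4. Therefore the treewidth is 4.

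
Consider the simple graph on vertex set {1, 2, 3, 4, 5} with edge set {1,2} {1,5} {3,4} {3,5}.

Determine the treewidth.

1

A width-1 tree decomposition is:
Bags: B1 = {1, 2}  B2 = {1, 5}  B3 = {3, 5}  B4 = {3, 4}
Tree: B1–B2, B2–B3, B3–B4
Every bag has size at most 2, so the width is 2 − 1 = 1 and tw(G) ≤ 1. Any graph with an edge has treewidth ≥ 1, and G has the edge 2–1. Combining the bounds, tw(G) = 1.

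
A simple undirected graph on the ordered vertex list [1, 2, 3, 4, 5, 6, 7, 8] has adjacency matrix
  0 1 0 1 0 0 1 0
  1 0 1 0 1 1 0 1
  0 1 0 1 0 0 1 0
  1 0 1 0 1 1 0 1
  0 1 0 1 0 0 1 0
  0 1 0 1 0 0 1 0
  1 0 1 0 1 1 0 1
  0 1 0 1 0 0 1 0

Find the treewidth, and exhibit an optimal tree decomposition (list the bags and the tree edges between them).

Each bag holds 4 vertices, so the decomposition has width 3, which upper-bounds the treewidth. For the lower bound: the 4 vertex sets {4,8}, {1,2}, {7}, {6} are disjoint, each induces a connected subgraph, and every pair is joined by at least one edge of G. Contracting each set to a single vertex therefore yields K_{4} as a minor, and since treewidth is minor-monotone, tw(G) ≥ tw(K_{4}) = 3. Therefore the treewidth is 3.

Treewidth 3.
One optimal decomposition is:
Bags: B1 = {2, 4, 7, 8}  B2 = {1, 2, 4, 7}  B3 = {2, 4, 6, 7}  B4 = {2, 4, 5, 7}  B5 = {2, 3, 4, 7}
Tree: B1–B2, B2–B3, B3–B4, B4–B5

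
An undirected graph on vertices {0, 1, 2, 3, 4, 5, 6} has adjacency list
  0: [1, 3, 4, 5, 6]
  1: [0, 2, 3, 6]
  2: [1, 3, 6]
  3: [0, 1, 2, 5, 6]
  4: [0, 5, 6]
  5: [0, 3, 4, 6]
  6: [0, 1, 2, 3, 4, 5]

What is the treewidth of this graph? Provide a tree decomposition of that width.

Treewidth 3.
Bags: B1 = {0, 1, 3, 6}  B2 = {0, 3, 5, 6}  B3 = {1, 2, 3, 6}  B4 = {0, 4, 5, 6}
Tree: B1–B2, B1–B3, B2–B4

Every bag has size at most 4, so the width is 4 − 1 = 3 and tw(G) ≤ 3. On the other hand G contains the 4-clique {0, 1, 3, 6}. A clique must lie in a single bag of any decomposition, so no decomposition can have width below 3. Therefore the treewidth is 3.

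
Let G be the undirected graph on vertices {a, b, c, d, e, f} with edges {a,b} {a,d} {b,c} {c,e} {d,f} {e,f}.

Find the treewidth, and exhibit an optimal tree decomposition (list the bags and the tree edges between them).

Every bag has size at most 3, so the width is 3 − 1 = 2 and tw(G) ≤ 2. The edges f–e–c–b–a–d–f form a cycle, so G is not a tree and its treewidth is at least 2. Therefore the treewidth is 2.

Treewidth 2.
One such decomposition:
Bags: B1 = {c, e, f}  B2 = {b, c, f}  B3 = {a, b, f}  B4 = {a, d, f}
Tree: B1–B2, B2–B3, B3–B4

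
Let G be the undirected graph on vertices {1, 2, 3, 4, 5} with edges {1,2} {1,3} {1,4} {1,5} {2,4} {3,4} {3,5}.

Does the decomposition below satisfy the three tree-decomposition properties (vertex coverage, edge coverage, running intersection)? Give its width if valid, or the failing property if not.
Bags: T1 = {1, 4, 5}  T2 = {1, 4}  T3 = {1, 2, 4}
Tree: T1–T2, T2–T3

No — vertex 3 appears in no bag.

A tree decomposition must satisfy three properties: every vertex lies in some bag; for every edge, both endpoints lie together in some bag; and for every vertex, the bags containing it form a connected subtree. Here vertex 3 appears in no bag, so the decomposition is invalid.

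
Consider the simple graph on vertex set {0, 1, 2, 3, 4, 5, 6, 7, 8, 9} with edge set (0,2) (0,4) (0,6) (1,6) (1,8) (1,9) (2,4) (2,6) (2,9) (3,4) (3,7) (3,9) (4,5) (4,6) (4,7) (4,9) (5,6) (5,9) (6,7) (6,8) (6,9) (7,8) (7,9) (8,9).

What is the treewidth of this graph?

3

A width-3 tree decomposition is:
Bags: B1 = {4, 6, 7, 9}  B2 = {3, 4, 7, 9}  B3 = {2, 4, 6, 9}  B4 = {4, 5, 6, 9}  B5 = {6, 7, 8, 9}  B6 = {0, 2, 4, 6}  B7 = {1, 6, 8, 9}
Tree: B1–B2, B1–B3, B3–B4, B1–B5, B3–B6, B5–B7
Each bag holds 4 vertices, so the decomposition has width 3, which upper-bounds the treewidth. On the other hand G contains the 4-clique {3, 4, 7, 9}. A clique must lie in a single bag of any decomposition, so no decomposition can have width below 3. Hence tw(G) = 3 exactly.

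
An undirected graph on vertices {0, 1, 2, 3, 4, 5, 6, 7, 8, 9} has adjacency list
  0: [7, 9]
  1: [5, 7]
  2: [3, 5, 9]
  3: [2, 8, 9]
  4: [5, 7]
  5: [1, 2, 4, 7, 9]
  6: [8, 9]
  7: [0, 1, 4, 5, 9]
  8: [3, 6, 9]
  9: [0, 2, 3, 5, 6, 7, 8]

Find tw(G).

2

A width-2 tree decomposition is:
Bags: B1 = {2, 3, 9}  B2 = {2, 5, 9}  B3 = {5, 7, 9}  B4 = {3, 8, 9}  B5 = {4, 5, 7}  B6 = {1, 5, 7}  B7 = {0, 7, 9}  B8 = {6, 8, 9}
Tree: B1–B2, B2–B3, B1–B4, B3–B5, B5–B6, B3–B7, B4–B8
Every bag has size at most 3, so the width is 3 − 1 = 2 and tw(G) ≤ 2. Conversely, {1, 5, 7} is a clique of size 3, and the vertices of any clique must share a bag in every tree decomposition; so some bag has ≥ 3 vertices and tw(G) ≥ 2. Therefore the treewidth is 2.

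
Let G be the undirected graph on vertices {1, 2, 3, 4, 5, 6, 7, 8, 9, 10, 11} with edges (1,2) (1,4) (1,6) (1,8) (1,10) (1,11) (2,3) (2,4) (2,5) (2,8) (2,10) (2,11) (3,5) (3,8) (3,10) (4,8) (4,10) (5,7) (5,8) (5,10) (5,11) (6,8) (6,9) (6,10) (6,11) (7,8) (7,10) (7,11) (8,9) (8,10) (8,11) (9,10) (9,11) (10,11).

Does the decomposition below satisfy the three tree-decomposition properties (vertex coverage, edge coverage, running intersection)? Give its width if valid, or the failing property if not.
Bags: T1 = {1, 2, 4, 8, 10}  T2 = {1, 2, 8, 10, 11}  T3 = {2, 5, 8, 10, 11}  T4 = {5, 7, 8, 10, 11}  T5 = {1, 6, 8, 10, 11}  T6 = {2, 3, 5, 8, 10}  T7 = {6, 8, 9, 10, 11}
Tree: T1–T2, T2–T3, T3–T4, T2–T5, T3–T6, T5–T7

Yes; width 4.

Every vertex of G appears in some bag (union = {1, 2, 3, 4, 5, 6, 7, 8, 9, 10, 11}); every edge is covered by a bag; and for each vertex v the set of bags containing v is connected in the bag tree. The decomposition is therefore valid. The largest bag has 5 vertices, so the width is 4.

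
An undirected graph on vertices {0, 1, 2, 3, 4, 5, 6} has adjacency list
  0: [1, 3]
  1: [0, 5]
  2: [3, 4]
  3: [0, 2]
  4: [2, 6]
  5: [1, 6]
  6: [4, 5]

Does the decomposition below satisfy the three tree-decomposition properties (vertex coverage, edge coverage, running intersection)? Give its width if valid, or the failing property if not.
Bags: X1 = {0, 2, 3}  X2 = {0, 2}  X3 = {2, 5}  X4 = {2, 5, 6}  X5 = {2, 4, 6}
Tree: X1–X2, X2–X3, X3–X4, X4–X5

A tree decomposition must satisfy three properties: every vertex lies in some bag; for every edge, both endpoints lie together in some bag; and for every vertex, the bags containing it form a connected subtree. Here vertex 1 appears in no bag, so the decomposition is invalid.

No — vertex 1 appears in no bag.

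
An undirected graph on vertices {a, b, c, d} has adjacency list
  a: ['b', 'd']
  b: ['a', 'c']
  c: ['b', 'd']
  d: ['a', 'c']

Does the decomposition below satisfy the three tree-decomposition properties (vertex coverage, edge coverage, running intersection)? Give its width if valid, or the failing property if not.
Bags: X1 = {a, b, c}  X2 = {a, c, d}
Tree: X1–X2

Vertex coverage: the bags together contain {a, b, c, d}, the full vertex set. Edge coverage: each edge of G has both endpoints in at least one bag. Running intersection: for every vertex, the bags containing it form a connected subtree. All three properties hold, so this is a valid tree decomposition of width max|bag| − 1 = 2, and hence tw(G) ≤ 2.

Yes; width 2.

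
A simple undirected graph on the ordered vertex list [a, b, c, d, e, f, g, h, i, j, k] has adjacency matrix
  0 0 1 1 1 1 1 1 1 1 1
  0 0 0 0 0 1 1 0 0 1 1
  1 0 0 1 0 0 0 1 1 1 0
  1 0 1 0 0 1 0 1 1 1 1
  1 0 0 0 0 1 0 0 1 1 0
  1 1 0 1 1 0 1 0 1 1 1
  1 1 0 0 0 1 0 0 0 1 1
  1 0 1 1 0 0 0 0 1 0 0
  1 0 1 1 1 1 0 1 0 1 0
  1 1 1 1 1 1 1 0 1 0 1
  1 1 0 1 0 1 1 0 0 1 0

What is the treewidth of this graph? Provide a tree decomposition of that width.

Every bag has size at most 5, so the width is 5 − 1 = 4 and tw(G) ≤ 4. Conversely, {a, c, d, i, j} is a clique of size 5, and the vertices of any clique must share a bag in every tree decomposition; so some bag has ≥ 5 vertices and tw(G) ≥ 4. Hence tw(G) = 4 exactly.

Treewidth 4.
One such decomposition:
Bags: B1 = {a, d, f, j, k}  B2 = {a, d, f, i, j}  B3 = {a, c, d, i, j}  B4 = {a, e, f, i, j}  B5 = {a, c, d, h, i}  B6 = {a, f, g, j, k}  B7 = {b, f, g, j, k}
Tree: B1–B2, B2–B3, B2–B4, B3–B5, B1–B6, B6–B7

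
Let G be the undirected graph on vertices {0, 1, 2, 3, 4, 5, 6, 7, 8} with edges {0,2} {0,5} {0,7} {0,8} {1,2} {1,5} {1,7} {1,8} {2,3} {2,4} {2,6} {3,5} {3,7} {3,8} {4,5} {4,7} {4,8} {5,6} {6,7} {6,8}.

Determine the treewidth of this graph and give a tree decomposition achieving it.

Treewidth 4.
One optimal decomposition is:
Bags: B1 = {2, 3, 5, 7, 8}  B2 = {1, 2, 5, 7, 8}  B3 = {0, 2, 5, 7, 8}  B4 = {2, 4, 5, 7, 8}  B5 = {2, 5, 6, 7, 8}
Tree: B1–B2, B2–B3, B3–B4, B4–B5

Every bag has size at most 5, so the width is 5 − 1 = 4 and tw(G) ≤ 4. For the lower bound: the 5 vertex sets {3,8}, {1,5}, {0,2}, {7}, {4} are disjoint, each induces a connected subgraph, and every pair is joined by at least one edge of G. Contracting each set to a single vertex therefore yields K_{5} as a minor, and since treewidth is minor-monotone, tw(G) ≥ tw(K_{5}) = 4. Hence tw(G) = 4 exactly.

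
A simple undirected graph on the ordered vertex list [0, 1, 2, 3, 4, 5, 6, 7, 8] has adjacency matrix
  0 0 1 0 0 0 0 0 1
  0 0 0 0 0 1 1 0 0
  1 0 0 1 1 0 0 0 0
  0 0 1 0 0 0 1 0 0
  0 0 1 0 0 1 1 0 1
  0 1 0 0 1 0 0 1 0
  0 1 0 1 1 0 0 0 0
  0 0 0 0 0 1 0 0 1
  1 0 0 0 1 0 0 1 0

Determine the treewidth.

A width-3 tree decomposition is:
Bags: B1 = {0, 2, 3, 8}  B2 = {2, 3, 4, 8}  B3 = {3, 4, 6, 8}  B4 = {4, 6, 7, 8}  B5 = {4, 5, 6, 7}  B6 = {1, 5, 6, 7}
Tree: B1–B2, B2–B3, B3–B4, B4–B5, B5–B6
The largest bag has 4 vertices, giving width 3; this decomposition certifies tw(G) ≤ 3. For the lower bound: the 4 vertex sets {0,2,3}, {8}, {4}, {1,5,6,7} are disjoint, each induces a connected subgraph, and every pair is joined by at least one edge of G. Contracting each set to a single vertex therefore yields K_{4} as a minor, and since treewidth is minor-monotone, tw(G) ≥ tw(K_{4}) = 3. Combining the bounds, tw(G) = 3.

3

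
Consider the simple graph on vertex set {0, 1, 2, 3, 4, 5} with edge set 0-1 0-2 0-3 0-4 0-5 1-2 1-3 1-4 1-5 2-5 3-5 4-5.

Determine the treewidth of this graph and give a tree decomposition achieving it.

Each bag holds 4 vertices, so the decomposition has width 3, which upper-bounds the treewidth. On the other hand G contains the 4-clique {0, 1, 2, 5}. A clique must lie in a single bag of any decomposition, so no decomposition can have width below 3. Hence tw(G) = 3 exactly.

Treewidth 3.
Bags: B1 = {0, 1, 4, 5}  B2 = {0, 1, 3, 5}  B3 = {0, 1, 2, 5}
Tree: B1–B2, B2–B3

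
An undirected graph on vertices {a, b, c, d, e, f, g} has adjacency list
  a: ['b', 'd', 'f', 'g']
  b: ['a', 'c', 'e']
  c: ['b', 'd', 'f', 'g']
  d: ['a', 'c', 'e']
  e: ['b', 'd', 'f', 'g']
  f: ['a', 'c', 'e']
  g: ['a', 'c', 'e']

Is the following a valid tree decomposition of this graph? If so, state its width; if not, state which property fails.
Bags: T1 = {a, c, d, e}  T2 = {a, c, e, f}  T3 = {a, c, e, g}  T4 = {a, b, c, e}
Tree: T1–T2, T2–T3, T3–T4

Yes; width 3.

Checking the three conditions: (i) the bags cover all of {a, b, c, d, e, f, g}; (ii) for each edge, some bag contains both endpoints; (iii) the bags containing any fixed vertex form a subtree. All hold, so the decomposition is valid with width 4 − 1 = 3.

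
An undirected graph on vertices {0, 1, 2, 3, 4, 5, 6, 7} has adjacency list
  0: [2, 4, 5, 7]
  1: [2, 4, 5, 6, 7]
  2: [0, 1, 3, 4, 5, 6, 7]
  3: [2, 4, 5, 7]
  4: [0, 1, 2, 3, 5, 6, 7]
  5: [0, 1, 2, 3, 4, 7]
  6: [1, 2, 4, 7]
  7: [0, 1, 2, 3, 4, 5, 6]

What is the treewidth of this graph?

4

A width-4 tree decomposition is:
Bags: B1 = {1, 2, 4, 5, 7}  B2 = {2, 3, 4, 5, 7}  B3 = {0, 2, 4, 5, 7}  B4 = {1, 2, 4, 6, 7}
Tree: B1–B2, B2–B3, B1–B4
Each bag holds 5 vertices, so the decomposition has width 4, which upper-bounds the treewidth. For the lower bound, the 5 vertices {0, 2, 4, 5, 7} are pairwise adjacent, and any tree decomposition puts a clique entirely inside one bag — forcing width ≥ 4. Combining the bounds, tw(G) = 4.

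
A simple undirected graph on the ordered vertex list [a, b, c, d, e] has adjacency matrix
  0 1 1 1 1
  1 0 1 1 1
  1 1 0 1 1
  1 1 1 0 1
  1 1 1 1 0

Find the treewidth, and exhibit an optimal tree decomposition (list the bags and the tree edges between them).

A single bag containing all 5 vertices is trivially a valid decomposition of width 4. For the lower bound, the 5 vertices {a, b, c, d, e} are pairwise adjacent, and any tree decomposition puts a clique entirely inside one bag — forcing width ≥ 4. Hence tw(G) = 4 exactly.

Treewidth 4.
One optimal decomposition is:
Bags: B1 = {a, b, c, d, e}
Tree: (single bag)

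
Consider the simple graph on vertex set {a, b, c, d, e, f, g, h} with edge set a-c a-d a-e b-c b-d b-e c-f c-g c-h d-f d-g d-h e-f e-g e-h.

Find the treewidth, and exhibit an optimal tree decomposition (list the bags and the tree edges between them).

The largest bag has 4 vertices, giving width 3; this decomposition certifies tw(G) ≤ 3. For the lower bound: the 4 vertex sets {a,d}, {c,f}, {e}, {h} are disjoint, each induces a connected subgraph, and every pair is joined by at least one edge of G. Contracting each set to a single vertex therefore yields K_{4} as a minor, and since treewidth is minor-monotone, tw(G) ≥ tw(K_{4}) = 3. Combining the bounds, tw(G) = 3.

Treewidth 3.
One optimal decomposition is:
Bags: B1 = {a, c, d, e}  B2 = {c, d, e, f}  B3 = {c, d, e, h}  B4 = {c, d, e, g}  B5 = {b, c, d, e}
Tree: B1–B2, B2–B3, B3–B4, B4–B5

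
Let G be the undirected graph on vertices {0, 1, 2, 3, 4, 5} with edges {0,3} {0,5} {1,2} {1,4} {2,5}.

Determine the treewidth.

1

A width-1 tree decomposition is:
Bags: B1 = {0, 3}  B2 = {0, 5}  B3 = {2, 5}  B4 = {1, 2}  B5 = {1, 4}
Tree: B1–B2, B2–B3, B3–B4, B4–B5
Each bag holds 2 vertices, so the decomposition has width 1, which upper-bounds the treewidth. G has an edge, so its treewidth is at least 1. Therefore the treewidth is 1.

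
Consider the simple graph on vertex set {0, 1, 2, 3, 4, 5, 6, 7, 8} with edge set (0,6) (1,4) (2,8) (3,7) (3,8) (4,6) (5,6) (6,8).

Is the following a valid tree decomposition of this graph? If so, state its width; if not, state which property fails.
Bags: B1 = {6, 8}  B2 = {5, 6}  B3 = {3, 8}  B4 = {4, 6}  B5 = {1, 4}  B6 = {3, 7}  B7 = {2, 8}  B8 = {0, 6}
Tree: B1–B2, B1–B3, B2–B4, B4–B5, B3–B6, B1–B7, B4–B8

Yes; width 1.

Every vertex of G appears in some bag (union = {0, 1, 2, 3, 4, 5, 6, 7, 8}); every edge is covered by a bag; and for each vertex v the set of bags containing v is connected in the bag tree. The decomposition is therefore valid. The largest bag has 2 vertices, so the width is 1.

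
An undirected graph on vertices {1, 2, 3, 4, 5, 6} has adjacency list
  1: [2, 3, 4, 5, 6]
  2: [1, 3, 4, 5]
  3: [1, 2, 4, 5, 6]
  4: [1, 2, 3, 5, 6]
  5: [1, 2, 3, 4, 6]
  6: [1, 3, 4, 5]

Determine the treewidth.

A width-4 tree decomposition is:
Bags: B1 = {1, 3, 4, 5, 6}  B2 = {1, 2, 3, 4, 5}
Tree: B1–B2
Each bag holds 5 vertices, so the decomposition has width 4, which upper-bounds the treewidth. On the other hand G contains the 5-clique {1, 2, 3, 4, 5}. A clique must lie in a single bag of any decomposition, so no decomposition can have width below 4. Combining the bounds, tw(G) = 4.

4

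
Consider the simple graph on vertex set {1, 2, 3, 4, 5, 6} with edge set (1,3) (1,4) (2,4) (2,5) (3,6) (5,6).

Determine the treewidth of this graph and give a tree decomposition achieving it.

Treewidth 2.
Bags: B1 = {1, 3, 6}  B2 = {1, 4, 6}  B3 = {2, 4, 6}  B4 = {2, 5, 6}
Tree: B1–B2, B2–B3, B3–B4

The largest bag has 3 vertices, giving width 2; this decomposition certifies tw(G) ≤ 2. For the lower bound, G contains the cycle 6–3–1–4–2–5–6, so G is not a forest; only forests have treewidth ≤ 1, hence tw(G) ≥ 2. The upper and lower bounds meet at 2, so that is the treewidth.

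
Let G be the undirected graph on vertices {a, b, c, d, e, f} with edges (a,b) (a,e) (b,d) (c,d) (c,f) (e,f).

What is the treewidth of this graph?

2

A width-2 tree decomposition is:
Bags: B1 = {b, c, d}  B2 = {a, b, c}  B3 = {a, c, e}  B4 = {c, e, f}
Tree: B1–B2, B2–B3, B3–B4
Every bag has size at most 3, so the width is 3 − 1 = 2 and tw(G) ≤ 2. Since c–d–b–a–e–f–c is a cycle in G, G is not acyclic. Forests are exactly the graphs of treewidth ≤ 1, so tw(G) ≥ 2. Combining the bounds, tw(G) = 2.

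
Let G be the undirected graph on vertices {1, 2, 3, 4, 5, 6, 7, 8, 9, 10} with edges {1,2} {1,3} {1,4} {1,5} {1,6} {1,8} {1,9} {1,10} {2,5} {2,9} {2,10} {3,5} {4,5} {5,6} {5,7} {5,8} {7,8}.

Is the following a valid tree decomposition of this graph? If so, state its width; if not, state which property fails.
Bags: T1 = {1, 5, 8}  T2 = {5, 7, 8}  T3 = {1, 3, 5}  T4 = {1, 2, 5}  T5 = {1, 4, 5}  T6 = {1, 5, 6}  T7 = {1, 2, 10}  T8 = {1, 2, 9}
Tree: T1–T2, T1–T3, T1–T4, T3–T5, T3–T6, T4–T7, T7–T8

Yes; width 2.

Every vertex of G appears in some bag (union = {1, 2, 3, 4, 5, 6, 7, 8, 9, 10}); every edge is covered by a bag; and for each vertex v the set of bags containing v is connected in the bag tree. The decomposition is therefore valid. The largest bag has 3 vertices, so the width is 2.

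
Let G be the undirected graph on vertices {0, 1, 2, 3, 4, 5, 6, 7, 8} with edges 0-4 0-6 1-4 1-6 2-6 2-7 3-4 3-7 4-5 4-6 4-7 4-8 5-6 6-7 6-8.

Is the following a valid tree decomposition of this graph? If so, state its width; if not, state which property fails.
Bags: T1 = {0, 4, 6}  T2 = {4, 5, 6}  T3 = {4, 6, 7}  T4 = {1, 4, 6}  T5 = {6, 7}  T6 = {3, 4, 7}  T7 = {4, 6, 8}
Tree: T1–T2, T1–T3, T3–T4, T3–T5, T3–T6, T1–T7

A tree decomposition must satisfy three properties: every vertex lies in some bag; for every edge, both endpoints lie together in some bag; and for every vertex, the bags containing it form a connected subtree. Here vertex 2 appears in no bag, so the decomposition is invalid.

No — vertex 2 appears in no bag.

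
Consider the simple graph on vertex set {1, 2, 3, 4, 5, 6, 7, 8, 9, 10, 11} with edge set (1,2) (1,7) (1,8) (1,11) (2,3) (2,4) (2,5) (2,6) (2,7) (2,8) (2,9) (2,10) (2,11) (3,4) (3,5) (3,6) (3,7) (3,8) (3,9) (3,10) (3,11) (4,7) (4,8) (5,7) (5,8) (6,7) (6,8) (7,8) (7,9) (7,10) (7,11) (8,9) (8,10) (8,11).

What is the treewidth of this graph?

A width-4 tree decomposition is:
Bags: B1 = {2, 3, 7, 8, 11}  B2 = {2, 3, 5, 7, 8}  B3 = {2, 3, 7, 8, 9}  B4 = {2, 3, 7, 8, 10}  B5 = {2, 3, 4, 7, 8}  B6 = {1, 2, 7, 8, 11}  B7 = {2, 3, 6, 7, 8}
Tree: B1–B2, B2–B3, B1–B4, B2–B5, B1–B6, B2–B7
The largest bag has 5 vertices, giving width 4; this decomposition certifies tw(G) ≤ 4. Conversely, {1, 2, 7, 8, 11} is a clique of size 5, and the vertices of any clique must share a bag in every tree decomposition; so some bag has ≥ 5 vertices and tw(G) ≥ 4. Hence tw(G) = 4 exactly.

4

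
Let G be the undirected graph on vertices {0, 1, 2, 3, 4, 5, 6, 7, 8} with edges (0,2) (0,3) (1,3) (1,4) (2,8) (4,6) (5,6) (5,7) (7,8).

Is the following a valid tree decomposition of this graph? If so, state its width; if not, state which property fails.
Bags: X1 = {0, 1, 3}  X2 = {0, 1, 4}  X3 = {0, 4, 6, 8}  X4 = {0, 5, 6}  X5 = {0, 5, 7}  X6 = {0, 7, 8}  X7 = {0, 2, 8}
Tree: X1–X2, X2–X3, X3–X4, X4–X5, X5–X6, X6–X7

No — bags containing vertex 8 are not connected in the tree.

A tree decomposition must satisfy three properties: every vertex lies in some bag; for every edge, both endpoints lie together in some bag; and for every vertex, the bags containing it form a connected subtree. Here bags containing vertex 8 are not connected in the tree, so the decomposition is invalid.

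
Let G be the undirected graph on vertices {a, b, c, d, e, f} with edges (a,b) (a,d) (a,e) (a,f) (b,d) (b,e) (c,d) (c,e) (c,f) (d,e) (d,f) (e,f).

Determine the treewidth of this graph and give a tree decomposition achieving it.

Treewidth 3.
One optimal decomposition is:
Bags: B1 = {c, d, e, f}  B2 = {a, d, e, f}  B3 = {a, b, d, e}
Tree: B1–B2, B2–B3

Every bag has size at most 4, so the width is 4 − 1 = 3 and tw(G) ≤ 3. Conversely, {c, d, e, f} is a clique of size 4, and the vertices of any clique must share a bag in every tree decomposition; so some bag has ≥ 4 vertices and tw(G) ≥ 3. The upper and lower bounds meet at 3, so that is the treewidth.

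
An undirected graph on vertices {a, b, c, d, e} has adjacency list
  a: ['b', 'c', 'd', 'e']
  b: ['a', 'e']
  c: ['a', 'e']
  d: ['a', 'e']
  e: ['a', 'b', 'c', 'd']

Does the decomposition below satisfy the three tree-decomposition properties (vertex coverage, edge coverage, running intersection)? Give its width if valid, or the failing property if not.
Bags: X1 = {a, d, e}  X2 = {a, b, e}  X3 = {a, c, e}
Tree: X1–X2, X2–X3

Checking the three conditions: (i) the bags cover all of {a, b, c, d, e}; (ii) for each edge, some bag contains both endpoints; (iii) the bags containing any fixed vertex form a subtree. All hold, so the decomposition is valid with width 3 − 1 = 2.

Yes; width 2.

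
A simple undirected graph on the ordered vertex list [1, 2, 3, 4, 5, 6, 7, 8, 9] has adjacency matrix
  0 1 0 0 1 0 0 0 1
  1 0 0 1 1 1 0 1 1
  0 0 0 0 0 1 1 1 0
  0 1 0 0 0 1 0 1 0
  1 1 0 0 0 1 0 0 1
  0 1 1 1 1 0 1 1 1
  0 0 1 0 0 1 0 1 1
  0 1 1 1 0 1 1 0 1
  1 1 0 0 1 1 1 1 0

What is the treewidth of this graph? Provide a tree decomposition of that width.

Treewidth 3.
One optimal decomposition is:
Bags: B1 = {2, 6, 8, 9}  B2 = {2, 4, 6, 8}  B3 = {6, 7, 8, 9}  B4 = {2, 5, 6, 9}  B5 = {1, 2, 5, 9}  B6 = {3, 6, 7, 8}
Tree: B1–B2, B1–B3, B1–B4, B4–B5, B3–B6

Each bag holds 4 vertices, so the decomposition has width 3, which upper-bounds the treewidth. Conversely, {1, 2, 5, 9} is a clique of size 4, and the vertices of any clique must share a bag in every tree decomposition; so some bag has ≥ 4 vertices and tw(G) ≥ 3. The upper and lower bounds meet at 3, so that is the treewidth.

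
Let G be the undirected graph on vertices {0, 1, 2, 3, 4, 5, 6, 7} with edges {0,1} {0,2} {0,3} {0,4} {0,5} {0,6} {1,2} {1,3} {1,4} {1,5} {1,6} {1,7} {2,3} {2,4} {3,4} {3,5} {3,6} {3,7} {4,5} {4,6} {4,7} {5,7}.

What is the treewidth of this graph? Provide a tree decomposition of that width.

Treewidth 4.
Bags: B1 = {0, 1, 2, 3, 4}  B2 = {0, 1, 3, 4, 5}  B3 = {1, 3, 4, 5, 7}  B4 = {0, 1, 3, 4, 6}
Tree: B1–B2, B2–B3, B2–B4

The largest bag has 5 vertices, giving width 4; this decomposition certifies tw(G) ≤ 4. Conversely, {0, 1, 2, 3, 4} is a clique of size 5, and the vertices of any clique must share a bag in every tree decomposition; so some bag has ≥ 5 vertices and tw(G) ≥ 4. Therefore the treewidth is 4.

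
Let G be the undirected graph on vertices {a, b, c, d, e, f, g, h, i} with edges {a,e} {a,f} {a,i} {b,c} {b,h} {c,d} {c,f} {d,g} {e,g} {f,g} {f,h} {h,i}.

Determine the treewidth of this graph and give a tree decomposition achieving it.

Every bag has size at most 4, so the width is 4 − 1 = 3 and tw(G) ≤ 3. For the lower bound: the 4 vertex sets {b,h,i}, {c}, {f}, {a,d,e,g} are disjoint, each induces a connected subgraph, and every pair is joined by at least one edge of G. Contracting each set to a single vertex therefore yields K_{4} as a minor, and since treewidth is minor-monotone, tw(G) ≥ tw(K_{4}) = 3. Therefore the treewidth is 3.

Treewidth 3.
One such decomposition:
Bags: B1 = {b, c, h, i}  B2 = {c, f, h, i}  B3 = {a, c, f, i}  B4 = {a, c, d, f}  B5 = {a, d, f, g}  B6 = {a, d, e, g}
Tree: B1–B2, B2–B3, B3–B4, B4–B5, B5–B6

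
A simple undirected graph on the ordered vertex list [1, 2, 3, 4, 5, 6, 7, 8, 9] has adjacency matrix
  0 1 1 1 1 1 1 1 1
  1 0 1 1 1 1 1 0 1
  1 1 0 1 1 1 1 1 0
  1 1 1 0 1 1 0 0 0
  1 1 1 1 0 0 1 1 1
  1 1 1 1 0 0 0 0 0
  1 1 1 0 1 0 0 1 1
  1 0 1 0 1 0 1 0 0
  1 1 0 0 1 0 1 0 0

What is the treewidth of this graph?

A width-4 tree decomposition is:
Bags: B1 = {1, 2, 3, 4, 5}  B2 = {1, 2, 3, 5, 7}  B3 = {1, 2, 5, 7, 9}  B4 = {1, 2, 3, 4, 6}  B5 = {1, 3, 5, 7, 8}
Tree: B1–B2, B2–B3, B1–B4, B2–B5
The largest bag has 5 vertices, giving width 4; this decomposition certifies tw(G) ≤ 4. For the lower bound, the 5 vertices {1, 3, 5, 7, 8} are pairwise adjacent, and any tree decomposition puts a clique entirely inside one bag — forcing width ≥ 4. The upper and lower bounds meet at 4, so that is the treewidth.

4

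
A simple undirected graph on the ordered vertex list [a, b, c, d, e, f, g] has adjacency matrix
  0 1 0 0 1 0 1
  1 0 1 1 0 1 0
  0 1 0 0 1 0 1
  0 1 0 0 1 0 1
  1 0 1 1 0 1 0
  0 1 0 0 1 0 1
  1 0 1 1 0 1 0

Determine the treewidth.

3

A width-3 tree decomposition is:
Bags: B1 = {b, d, e, g}  B2 = {a, b, e, g}  B3 = {b, c, e, g}  B4 = {b, e, f, g}
Tree: B1–B2, B2–B3, B3–B4
The largest bag has 4 vertices, giving width 3; this decomposition certifies tw(G) ≤ 3. For the lower bound: the 4 vertex sets {d,e}, {a,b}, {g}, {c} are disjoint, each induces a connected subgraph, and every pair is joined by at least one edge of G. Contracting each set to a single vertex therefore yields K_{4} as a minor, and since treewidth is minor-monotone, tw(G) ≥ tw(K_{4}) = 3. The upper and lower bounds meet at 3, so that is the treewidth.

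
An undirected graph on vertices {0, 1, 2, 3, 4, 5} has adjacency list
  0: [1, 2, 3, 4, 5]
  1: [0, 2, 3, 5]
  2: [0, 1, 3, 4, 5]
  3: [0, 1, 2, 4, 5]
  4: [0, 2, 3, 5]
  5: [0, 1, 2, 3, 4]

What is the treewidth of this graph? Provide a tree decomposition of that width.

The largest bag has 5 vertices, giving width 4; this decomposition certifies tw(G) ≤ 4. Conversely, {0, 1, 2, 3, 5} is a clique of size 5, and the vertices of any clique must share a bag in every tree decomposition; so some bag has ≥ 5 vertices and tw(G) ≥ 4. Hence tw(G) = 4 exactly.

Treewidth 4.
One optimal decomposition is:
Bags: B1 = {0, 1, 2, 3, 5}  B2 = {0, 2, 3, 4, 5}
Tree: B1–B2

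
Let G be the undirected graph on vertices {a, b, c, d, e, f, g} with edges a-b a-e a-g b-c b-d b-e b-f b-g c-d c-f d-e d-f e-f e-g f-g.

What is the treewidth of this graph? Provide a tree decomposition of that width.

The largest bag has 4 vertices, giving width 3; this decomposition certifies tw(G) ≤ 3. On the other hand G contains the 4-clique {a, b, e, g}. A clique must lie in a single bag of any decomposition, so no decomposition can have width below 3. Hence tw(G) = 3 exactly.

Treewidth 3.
One such decomposition:
Bags: B1 = {b, d, e, f}  B2 = {b, e, f, g}  B3 = {b, c, d, f}  B4 = {a, b, e, g}
Tree: B1–B2, B1–B3, B2–B4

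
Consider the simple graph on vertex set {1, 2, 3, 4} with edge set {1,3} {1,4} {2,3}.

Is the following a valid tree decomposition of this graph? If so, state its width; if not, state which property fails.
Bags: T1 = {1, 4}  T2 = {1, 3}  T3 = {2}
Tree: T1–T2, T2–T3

No — edge (3,2) lies in no bag.

A tree decomposition must satisfy three properties: every vertex lies in some bag; for every edge, both endpoints lie together in some bag; and for every vertex, the bags containing it form a connected subtree. Here edge (3,2) lies in no bag, so the decomposition is invalid.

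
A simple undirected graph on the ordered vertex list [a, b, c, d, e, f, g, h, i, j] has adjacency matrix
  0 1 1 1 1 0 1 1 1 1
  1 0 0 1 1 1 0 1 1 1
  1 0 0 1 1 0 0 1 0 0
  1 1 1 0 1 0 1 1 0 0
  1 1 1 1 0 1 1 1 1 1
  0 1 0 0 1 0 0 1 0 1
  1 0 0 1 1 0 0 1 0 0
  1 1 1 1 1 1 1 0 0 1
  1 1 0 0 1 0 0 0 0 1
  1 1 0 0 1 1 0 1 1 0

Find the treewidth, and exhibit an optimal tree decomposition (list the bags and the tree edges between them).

The largest bag has 5 vertices, giving width 4; this decomposition certifies tw(G) ≤ 4. On the other hand G contains the 5-clique {a, d, e, g, h}. A clique must lie in a single bag of any decomposition, so no decomposition can have width below 4. The upper and lower bounds meet at 4, so that is the treewidth.

Treewidth 4.
Bags: B1 = {a, b, e, h, j}  B2 = {a, b, e, i, j}  B3 = {b, e, f, h, j}  B4 = {a, b, d, e, h}  B5 = {a, d, e, g, h}  B6 = {a, c, d, e, h}
Tree: B1–B2, B1–B3, B1–B4, B4–B5, B5–B6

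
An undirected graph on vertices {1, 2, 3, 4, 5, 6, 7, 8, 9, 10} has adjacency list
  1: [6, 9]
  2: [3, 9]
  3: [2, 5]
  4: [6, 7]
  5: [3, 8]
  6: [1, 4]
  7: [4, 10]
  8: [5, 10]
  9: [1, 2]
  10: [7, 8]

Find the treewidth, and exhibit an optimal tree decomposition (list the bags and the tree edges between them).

Each bag holds 3 vertices, so the decomposition has width 2, which upper-bounds the treewidth. For the lower bound, G contains the cycle 10–8–5–3–2–9–1–6–4–7–10, so G is not a forest; only forests have treewidth ≤ 1, hence tw(G) ≥ 2. Hence tw(G) = 2 exactly.

Treewidth 2.
One such decomposition:
Bags: B1 = {5, 8, 10}  B2 = {3, 5, 10}  B3 = {2, 3, 10}  B4 = {2, 9, 10}  B5 = {1, 9, 10}  B6 = {1, 6, 10}  B7 = {4, 6, 10}  B8 = {4, 7, 10}
Tree: B1–B2, B2–B3, B3–B4, B4–B5, B5–B6, B6–B7, B7–B8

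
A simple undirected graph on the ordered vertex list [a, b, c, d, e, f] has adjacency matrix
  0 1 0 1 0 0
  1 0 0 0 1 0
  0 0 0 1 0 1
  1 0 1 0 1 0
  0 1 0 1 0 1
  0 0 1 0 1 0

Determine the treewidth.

2

A width-2 tree decomposition is:
Bags: B1 = {a, b, e}  B2 = {a, d, e}  B3 = {d, e, f}  B4 = {c, d, f}
Tree: B1–B2, B2–B3, B3–B4
The largest bag has 3 vertices, giving width 2; this decomposition certifies tw(G) ≤ 2. The edges b–a–d–e–b form a cycle, so G is not a tree and its treewidth is at least 2. Hence tw(G) = 2 exactly.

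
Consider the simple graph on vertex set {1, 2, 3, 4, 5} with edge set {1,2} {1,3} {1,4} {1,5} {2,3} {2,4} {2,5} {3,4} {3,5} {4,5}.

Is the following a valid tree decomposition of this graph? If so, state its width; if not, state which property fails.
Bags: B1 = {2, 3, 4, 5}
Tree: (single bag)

A tree decomposition must satisfy three properties: every vertex lies in some bag; for every edge, both endpoints lie together in some bag; and for every vertex, the bags containing it form a connected subtree. Here vertex 1 appears in no bag, so the decomposition is invalid.

No — vertex 1 appears in no bag.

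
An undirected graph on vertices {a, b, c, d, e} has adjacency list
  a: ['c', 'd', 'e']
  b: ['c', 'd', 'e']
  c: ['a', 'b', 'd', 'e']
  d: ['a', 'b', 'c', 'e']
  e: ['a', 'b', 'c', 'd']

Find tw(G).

A width-3 tree decomposition is:
Bags: B1 = {b, c, d, e}  B2 = {a, c, d, e}
Tree: B1–B2
Every bag has size at most 4, so the width is 4 − 1 = 3 and tw(G) ≤ 3. Conversely, {a, c, d, e} is a clique of size 4, and the vertices of any clique must share a bag in every tree decomposition; so some bag has ≥ 4 vertices and tw(G) ≥ 3. Therefore the treewidth is 3.

3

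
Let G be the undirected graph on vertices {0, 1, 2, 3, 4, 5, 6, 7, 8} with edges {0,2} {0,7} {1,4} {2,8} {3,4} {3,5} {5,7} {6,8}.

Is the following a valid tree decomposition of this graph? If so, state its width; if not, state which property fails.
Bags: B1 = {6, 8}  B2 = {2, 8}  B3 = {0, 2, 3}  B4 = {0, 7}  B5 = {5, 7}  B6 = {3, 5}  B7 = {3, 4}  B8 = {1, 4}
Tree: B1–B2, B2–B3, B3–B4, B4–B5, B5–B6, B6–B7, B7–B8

No — bags containing vertex 3 are not connected in the tree.

A tree decomposition must satisfy three properties: every vertex lies in some bag; for every edge, both endpoints lie together in some bag; and for every vertex, the bags containing it form a connected subtree. Here bags containing vertex 3 are not connected in the tree, so the decomposition is invalid.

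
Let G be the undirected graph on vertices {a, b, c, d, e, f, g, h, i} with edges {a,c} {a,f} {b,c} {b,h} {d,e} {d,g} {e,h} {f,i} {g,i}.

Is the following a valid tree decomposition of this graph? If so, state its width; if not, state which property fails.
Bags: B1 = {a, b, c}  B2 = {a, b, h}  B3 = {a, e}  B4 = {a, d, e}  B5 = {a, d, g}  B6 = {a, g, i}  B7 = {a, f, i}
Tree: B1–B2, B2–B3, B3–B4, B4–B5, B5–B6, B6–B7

A tree decomposition must satisfy three properties: every vertex lies in some bag; for every edge, both endpoints lie together in some bag; and for every vertex, the bags containing it form a connected subtree. Here edge (h,e) lies in no bag, so the decomposition is invalid.

No — edge (h,e) lies in no bag.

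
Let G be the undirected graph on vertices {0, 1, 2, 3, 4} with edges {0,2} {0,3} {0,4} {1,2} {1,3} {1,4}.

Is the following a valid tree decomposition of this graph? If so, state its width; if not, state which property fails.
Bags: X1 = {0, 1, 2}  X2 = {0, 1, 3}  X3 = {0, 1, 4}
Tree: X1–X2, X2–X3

Yes; width 2.

Checking the three conditions: (i) the bags cover all of {0, 1, 2, 3, 4}; (ii) for each edge, some bag contains both endpoints; (iii) the bags containing any fixed vertex form a subtree. All hold, so the decomposition is valid with width 3 − 1 = 2.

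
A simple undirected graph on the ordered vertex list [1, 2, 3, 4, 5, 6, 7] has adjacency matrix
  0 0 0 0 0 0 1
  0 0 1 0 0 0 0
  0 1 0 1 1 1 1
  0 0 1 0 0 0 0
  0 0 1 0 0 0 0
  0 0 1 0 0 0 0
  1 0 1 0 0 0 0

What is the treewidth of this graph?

A width-1 tree decomposition is:
Bags: B1 = {2, 3}  B2 = {3, 5}  B3 = {3, 7}  B4 = {3, 6}  B5 = {3, 4}  B6 = {1, 7}
Tree: B1–B2, B2–B3, B1–B4, B4–B5, B3–B6
Each bag holds 2 vertices, so the decomposition has width 1, which upper-bounds the treewidth. Any graph with an edge has treewidth ≥ 1, and G has the edge 2–3. Hence tw(G) = 1 exactly.

1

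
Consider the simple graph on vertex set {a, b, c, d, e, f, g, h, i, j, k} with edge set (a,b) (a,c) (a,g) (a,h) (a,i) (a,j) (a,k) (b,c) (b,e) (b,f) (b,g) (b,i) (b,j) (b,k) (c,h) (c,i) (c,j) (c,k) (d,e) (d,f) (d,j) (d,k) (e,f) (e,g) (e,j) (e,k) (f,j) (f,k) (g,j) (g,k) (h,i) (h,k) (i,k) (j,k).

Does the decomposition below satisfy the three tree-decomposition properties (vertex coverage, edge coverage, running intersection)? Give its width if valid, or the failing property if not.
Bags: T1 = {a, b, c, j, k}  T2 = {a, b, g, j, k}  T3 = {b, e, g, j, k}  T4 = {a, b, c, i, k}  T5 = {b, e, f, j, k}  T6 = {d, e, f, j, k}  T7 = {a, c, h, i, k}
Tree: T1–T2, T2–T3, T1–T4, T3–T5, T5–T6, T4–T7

Yes; width 4.

Every vertex of G appears in some bag (union = {a, b, c, d, e, f, g, h, i, j, k}); every edge is covered by a bag; and for each vertex v the set of bags containing v is connected in the bag tree. The decomposition is therefore valid. The largest bag has 5 vertices, so the width is 4.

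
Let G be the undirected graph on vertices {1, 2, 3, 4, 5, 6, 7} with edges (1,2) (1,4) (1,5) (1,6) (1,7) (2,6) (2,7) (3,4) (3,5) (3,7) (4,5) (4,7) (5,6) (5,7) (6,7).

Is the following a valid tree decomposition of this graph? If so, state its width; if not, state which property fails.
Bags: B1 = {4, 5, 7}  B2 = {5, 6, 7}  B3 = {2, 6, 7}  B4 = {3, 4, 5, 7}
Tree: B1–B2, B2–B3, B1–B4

A tree decomposition must satisfy three properties: every vertex lies in some bag; for every edge, both endpoints lie together in some bag; and for every vertex, the bags containing it form a connected subtree. Here vertex 1 appears in no bag, so the decomposition is invalid.

No — vertex 1 appears in no bag.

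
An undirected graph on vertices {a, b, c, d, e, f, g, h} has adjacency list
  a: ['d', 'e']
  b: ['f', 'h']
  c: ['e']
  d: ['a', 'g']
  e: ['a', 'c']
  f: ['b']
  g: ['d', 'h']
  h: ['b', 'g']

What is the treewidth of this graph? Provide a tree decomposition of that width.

Treewidth 1.
One such decomposition:
Bags: B1 = {b, f}  B2 = {b, h}  B3 = {g, h}  B4 = {d, g}  B5 = {a, d}  B6 = {a, e}  B7 = {c, e}
Tree: B1–B2, B2–B3, B3–B4, B4–B5, B5–B6, B6–B7

Each bag holds 2 vertices, so the decomposition has width 1, which upper-bounds the treewidth. Any graph with an edge has treewidth ≥ 1, and G has the edge f–b. Therefore the treewidth is 1.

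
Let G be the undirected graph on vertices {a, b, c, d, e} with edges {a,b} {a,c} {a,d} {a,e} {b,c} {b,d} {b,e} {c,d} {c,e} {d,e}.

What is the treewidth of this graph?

A width-4 tree decomposition is:
Bags: B1 = {a, b, c, d, e}
Tree: (single bag)
With just one bag of size 5, the width is 5 − 1 = 4, so tw(G) ≤ 4. On the other hand G contains the 5-clique {a, b, c, d, e}. A clique must lie in a single bag of any decomposition, so no decomposition can have width below 4. Therefore the treewidth is 4.

4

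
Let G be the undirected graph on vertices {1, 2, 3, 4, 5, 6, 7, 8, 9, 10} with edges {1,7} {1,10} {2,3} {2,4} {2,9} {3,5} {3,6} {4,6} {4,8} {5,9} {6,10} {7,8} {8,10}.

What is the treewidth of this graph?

A width-2 tree decomposition is:
Bags: B1 = {1, 7, 10}  B2 = {7, 8, 10}  B3 = {6, 8, 10}  B4 = {4, 6, 8}  B5 = {3, 4, 6}  B6 = {2, 3, 4}  B7 = {2, 3, 5}  B8 = {2, 5, 9}
Tree: B1–B2, B2–B3, B3–B4, B4–B5, B5–B6, B6–B7, B7–B8
Every bag has size at most 3, so the width is 3 − 1 = 2 and tw(G) ≤ 2. Since 1–7–8–10–1 is a cycle in G, G is not acyclic. Forests are exactly the graphs of treewidth ≤ 1, so tw(G) ≥ 2. Hence tw(G) = 2 exactly.

2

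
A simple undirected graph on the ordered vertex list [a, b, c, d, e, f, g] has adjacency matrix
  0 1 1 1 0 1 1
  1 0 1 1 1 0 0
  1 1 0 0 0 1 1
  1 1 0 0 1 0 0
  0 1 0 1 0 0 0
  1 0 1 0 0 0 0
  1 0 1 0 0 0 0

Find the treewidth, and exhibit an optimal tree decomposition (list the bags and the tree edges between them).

Treewidth 2.
Bags: B1 = {a, b, c}  B2 = {a, c, g}  B3 = {a, c, f}  B4 = {a, b, d}  B5 = {b, d, e}
Tree: B1–B2, B1–B3, B1–B4, B4–B5

Each bag holds 3 vertices, so the decomposition has width 2, which upper-bounds the treewidth. On the other hand G contains the 3-clique {b, d, e}. A clique must lie in a single bag of any decomposition, so no decomposition can have width below 2. Combining the bounds, tw(G) = 2.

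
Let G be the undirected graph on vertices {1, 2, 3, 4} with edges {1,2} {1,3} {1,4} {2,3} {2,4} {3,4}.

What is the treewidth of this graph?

3

A width-3 tree decomposition is:
Bags: B1 = {1, 2, 3, 4}
Tree: (single bag)
With just one bag of size 4, the width is 4 − 1 = 3, so tw(G) ≤ 3. Conversely, {1, 2, 3, 4} is a clique of size 4, and the vertices of any clique must share a bag in every tree decomposition; so some bag has ≥ 4 vertices and tw(G) ≥ 3. Hence tw(G) = 3 exactly.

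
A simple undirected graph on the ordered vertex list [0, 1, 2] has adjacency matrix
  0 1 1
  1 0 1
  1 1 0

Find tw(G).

A width-2 tree decomposition is:
Bags: B1 = {0, 1, 2}
Tree: (single bag)
With just one bag of size 3, the width is 3 − 1 = 2, so tw(G) ≤ 2. Conversely, {0, 1, 2} is a clique of size 3, and the vertices of any clique must share a bag in every tree decomposition; so some bag has ≥ 3 vertices and tw(G) ≥ 2. Combining the bounds, tw(G) = 2.

2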